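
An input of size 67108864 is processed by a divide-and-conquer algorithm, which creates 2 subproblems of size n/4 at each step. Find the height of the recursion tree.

For divide and conquer with division factor 4:

Problem sizes at each level:
Level 0: 67108864
Level 1: 16777216
Level 2: 4194304
Level 3: 1048576
Level 4: 262144
Level 5: 65536
Level 6: 16384
Level 7: 4096
Level 8: 1024
Level 9: 256
Level 10: 64
Level 11: 16
Level 12: 4
Level 13: 1

The root is level 0 and the size-1 base case is level 13 (the tree spans levels 0 through 13, i.e. 14 levels counting the root), so the depth is the number of divisions: log_4(67108864) = 13

The recursion tree depth is log_4(67108864) = 13. At each level, the problem size is divided by 4, so it takes 13 divisions to reduce to a base case of size 1. The algorithm makes 2 recursive calls at each level.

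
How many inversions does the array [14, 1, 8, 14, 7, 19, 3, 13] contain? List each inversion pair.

Finding inversions in [14, 1, 8, 14, 7, 19, 3, 13]:

(0, 1): arr[0]=14 > arr[1]=1
(0, 2): arr[0]=14 > arr[2]=8
(0, 4): arr[0]=14 > arr[4]=7
(0, 6): arr[0]=14 > arr[6]=3
(0, 7): arr[0]=14 > arr[7]=13
(2, 4): arr[2]=8 > arr[4]=7
(2, 6): arr[2]=8 > arr[6]=3
(3, 4): arr[3]=14 > arr[4]=7
(3, 6): arr[3]=14 > arr[6]=3
(3, 7): arr[3]=14 > arr[7]=13
(4, 6): arr[4]=7 > arr[6]=3
(5, 6): arr[5]=19 > arr[6]=3
(5, 7): arr[5]=19 > arr[7]=13

Total inversions: 13

The array has 13 inversion(s): (0,1), (0,2), (0,4), (0,6), (0,7), (2,4), (2,6), (3,4), (3,6), (3,7), (4,6), (5,6), (5,7). Each pair (i,j) satisfies i < j and arr[i] > arr[j].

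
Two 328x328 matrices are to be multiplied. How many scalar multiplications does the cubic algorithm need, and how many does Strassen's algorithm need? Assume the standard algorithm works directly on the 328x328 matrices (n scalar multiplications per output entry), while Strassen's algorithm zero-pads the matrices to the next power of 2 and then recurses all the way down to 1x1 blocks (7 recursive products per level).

Matrix multiplication for 328x328 matrices:

Strassen's algorithm requires power-of-2 dimensions. Pad 328x328 to 512x512 (next power of 2).

Standard algorithm: 328^3 = 35287552 multiplications
Strassen's algorithm: 7^(log2(512)) = 7^9 = 40353607 multiplications
Difference: 35287552 - 40353607 = -5066055 (Strassen uses MORE here due to padding overhead — for small or just-over-power-of-2 n, padding can outweigh the per-level savings)

Standard: 35287552 multiplications (328^3). Strassen: 40353607 multiplications (7^9, after padding to 512x512). Strassen reduces 8 recursive multiplications to 7 at each level.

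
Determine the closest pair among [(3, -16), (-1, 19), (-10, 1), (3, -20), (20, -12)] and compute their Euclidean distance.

Computing all pairwise distances among 5 points:

d((3, -16), (-1, 19)) = 35.2278
d((3, -16), (-10, 1)) = 21.4009
d((3, -16), (3, -20)) = 4.0 <-- minimum
d((3, -16), (20, -12)) = 17.4642
d((-1, 19), (-10, 1)) = 20.1246
d((-1, 19), (3, -20)) = 39.2046
d((-1, 19), (20, -12)) = 37.4433
d((-10, 1), (3, -20)) = 24.6982
d((-10, 1), (20, -12)) = 32.6956
d((3, -20), (20, -12)) = 18.7883

Closest pair: (3, -16) and (3, -20) with distance 4.0

The closest pair is (3, -16) and (3, -20) with Euclidean distance 4.0. For 5 points, brute-force pairwise comparison is shown above. For large n, the divide-and-conquer algorithm (sort by x, recurse on halves, check the dividing strip) achieves O(n log n).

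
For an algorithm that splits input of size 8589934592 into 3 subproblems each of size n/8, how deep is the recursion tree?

For divide and conquer with division factor 8:

Problem sizes at each level:
Level 0: 8589934592
Level 1: 1073741824
Level 2: 134217728
Level 3: 16777216
Level 4: 2097152
Level 5: 262144
Level 6: 32768
Level 7: 4096
Level 8: 512
Level 9: 64
Level 10: 8
Level 11: 1

The root is level 0 and the size-1 base case is level 11 (the tree spans levels 0 through 11, i.e. 12 levels counting the root), so the depth is the number of divisions: log_8(8589934592) = 11

The recursion tree depth is log_8(8589934592) = 11. At each level, the problem size is divided by 8, so it takes 11 divisions to reduce to a base case of size 1. The algorithm makes 3 recursive calls at each level.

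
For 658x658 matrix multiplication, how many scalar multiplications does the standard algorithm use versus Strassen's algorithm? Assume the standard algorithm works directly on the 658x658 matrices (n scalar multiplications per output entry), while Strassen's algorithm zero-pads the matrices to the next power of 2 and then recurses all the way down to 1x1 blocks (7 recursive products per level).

Matrix multiplication for 658x658 matrices:

Strassen's algorithm requires power-of-2 dimensions. Pad 658x658 to 1024x1024 (next power of 2).

Standard algorithm: 658^3 = 284890312 multiplications
Strassen's algorithm: 7^(log2(1024)) = 7^10 = 282475249 multiplications
Savings: 284890312 - 282475249 = 2415063 multiplications

Standard: 284890312 multiplications (658^3). Strassen: 282475249 multiplications (7^10, after padding to 1024x1024). Strassen reduces 8 recursive multiplications to 7 at each level.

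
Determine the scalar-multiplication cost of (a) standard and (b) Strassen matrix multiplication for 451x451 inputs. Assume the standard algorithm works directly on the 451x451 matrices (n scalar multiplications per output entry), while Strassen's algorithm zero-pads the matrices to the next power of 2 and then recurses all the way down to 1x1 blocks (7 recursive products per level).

Matrix multiplication for 451x451 matrices:

Strassen's algorithm requires power-of-2 dimensions. Pad 451x451 to 512x512 (next power of 2).

Standard algorithm: 451^3 = 91733851 multiplications
Strassen's algorithm: 7^(log2(512)) = 7^9 = 40353607 multiplications
Savings: 91733851 - 40353607 = 51380244 multiplications

Standard: 91733851 multiplications (451^3). Strassen: 40353607 multiplications (7^9, after padding to 512x512). Strassen reduces 8 recursive multiplications to 7 at each level.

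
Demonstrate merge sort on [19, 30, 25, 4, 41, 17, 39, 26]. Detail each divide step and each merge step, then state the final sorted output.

Merge sort trace:

Split: [19, 30, 25, 4, 41, 17, 39, 26] -> [19, 30, 25, 4] and [41, 17, 39, 26]
  Split: [19, 30, 25, 4] -> [19, 30] and [25, 4]
    Split: [19, 30] -> [19] and [30]
    Merge: [19] + [30] -> [19, 30]
    Split: [25, 4] -> [25] and [4]
    Merge: [25] + [4] -> [4, 25]
  Merge: [19, 30] + [4, 25] -> [4, 19, 25, 30]
  Split: [41, 17, 39, 26] -> [41, 17] and [39, 26]
    Split: [41, 17] -> [41] and [17]
    Merge: [41] + [17] -> [17, 41]
    Split: [39, 26] -> [39] and [26]
    Merge: [39] + [26] -> [26, 39]
  Merge: [17, 41] + [26, 39] -> [17, 26, 39, 41]
Merge: [4, 19, 25, 30] + [17, 26, 39, 41] -> [4, 17, 19, 25, 26, 30, 39, 41]

Final sorted array: [4, 17, 19, 25, 26, 30, 39, 41]

The merge sort proceeds by recursively splitting the array and merging sorted halves.
After all merges, the sorted array is [4, 17, 19, 25, 26, 30, 39, 41].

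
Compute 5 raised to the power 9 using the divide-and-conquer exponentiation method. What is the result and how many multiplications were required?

Computing 5^9 by squaring (build up from 5^1; each line after the first costs one multiplication):

5^1 = 5
5^2 = (5^1)^2 = 5^2 = 25
5^4 = (5^2)^2 = 25^2 = 625
5^8 = (5^4)^2 = 625^2 = 390625
5^9 = 5 * 5^8 = 5 * 390625 = 1953125

Result: 1953125
Multiplications needed: 4 (4 lines after 5^1)

5^9 = 1953125. Using exponentiation by squaring, this requires 4 multiplications. The key idea: if the exponent is even, square the half-power; if odd, multiply by the base once.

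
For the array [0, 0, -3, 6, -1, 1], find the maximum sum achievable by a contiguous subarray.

Using Kadane's algorithm on [0, 0, -3, 6, -1, 1]:

Scanning through the array:
Position 1 (value 0): max_ending_here = 0, max_so_far = 0
Position 2 (value -3): max_ending_here = -3, max_so_far = 0
Position 3 (value 6): max_ending_here = 6, max_so_far = 6
Position 4 (value -1): max_ending_here = 5, max_so_far = 6
Position 5 (value 1): max_ending_here = 6, max_so_far = 6

Maximum subarray: [6]
Maximum sum: 6

The maximum subarray is [6] with sum 6. This subarray runs from index 3 to index 3.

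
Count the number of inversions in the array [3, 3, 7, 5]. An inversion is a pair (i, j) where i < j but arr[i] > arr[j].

Finding inversions in [3, 3, 7, 5]:

(2, 3): arr[2]=7 > arr[3]=5

Total inversions: 1

The array has 1 inversion(s): (2,3). Each pair (i,j) satisfies i < j and arr[i] > arr[j].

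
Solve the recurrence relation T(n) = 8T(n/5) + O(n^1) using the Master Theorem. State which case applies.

Master Theorem for T(n) = 8T(n/5) + O(n^1):

a = 8, b = 5, c = 1
log_b(a) = log_5(8) = 1.2920

Case 1: c = 1 < log_5(8) = 1.2920
T(n) = O(n^(log_5 8))

For T(n) = 8T(n/5) + O(n^1): log_5(8) = 1.2920. This is Case 1 of the Master Theorem (c < log_b(a), work dominated by leaves), giving O(n^(log_5 8)).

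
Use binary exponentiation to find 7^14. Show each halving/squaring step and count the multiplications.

Computing 7^14 by squaring (build up from 7^1; each line after the first costs one multiplication):

7^1 = 7
7^2 = (7^1)^2 = 7^2 = 49
7^3 = 7 * 7^2 = 7 * 49 = 343
7^6 = (7^3)^2 = 343^2 = 117649
7^7 = 7 * 7^6 = 7 * 117649 = 823543
7^14 = (7^7)^2 = 823543^2 = 678223072849

Result: 678223072849
Multiplications needed: 5 (5 lines after 7^1)

7^14 = 678223072849. Using exponentiation by squaring, this requires 5 multiplications. The key idea: if the exponent is even, square the half-power; if odd, multiply by the base once.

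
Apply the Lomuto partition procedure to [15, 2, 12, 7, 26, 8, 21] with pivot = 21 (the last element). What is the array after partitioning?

Lomuto partition with pivot = 21:

Initial array: [15, 2, 12, 7, 26, 8, 21]

arr[0]=15 <= 21: swap with position 0, array becomes [15, 2, 12, 7, 26, 8, 21]
arr[1]=2 <= 21: swap with position 1, array becomes [15, 2, 12, 7, 26, 8, 21]
arr[2]=12 <= 21: swap with position 2, array becomes [15, 2, 12, 7, 26, 8, 21]
arr[3]=7 <= 21: swap with position 3, array becomes [15, 2, 12, 7, 26, 8, 21]
arr[4]=26 > 21: no swap
arr[5]=8 <= 21: swap with position 4, array becomes [15, 2, 12, 7, 8, 26, 21]

Place pivot at position 5: [15, 2, 12, 7, 8, 21, 26]
Pivot position: 5

After partitioning with pivot 21, the array becomes [15, 2, 12, 7, 8, 21, 26]. The pivot is placed at index 5. All elements to the left of the pivot are <= 21, and all elements to the right are > 21.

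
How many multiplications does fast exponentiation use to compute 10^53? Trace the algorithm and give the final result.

Computing 10^53 by squaring (build up from 10^1; each line after the first costs one multiplication):

10^1 = 10
10^2 = (10^1)^2 = 10^2 = 100
10^3 = 10 * 10^2 = 10 * 100 = 1000
10^6 = (10^3)^2 = 1000^2 = 1000000
10^12 = (10^6)^2 = 1000000^2 = 1000000000000
10^13 = 10 * 10^12 = 10 * 1000000000000 = 10000000000000
10^26 = (10^13)^2 = 10000000000000^2 = 100000000000000000000000000
10^52 = (10^26)^2 = 100000000000000000000000000^2 = 10000000000000000000000000000000000000000000000000000
10^53 = 10 * 10^52 = 10 * 10000000000000000000000000000000000000000000000000000 = 100000000000000000000000000000000000000000000000000000

Result: 100000000000000000000000000000000000000000000000000000
Multiplications needed: 8 (8 lines after 10^1)

10^53 = 100000000000000000000000000000000000000000000000000000. Using exponentiation by squaring, this requires 8 multiplications. The key idea: if the exponent is even, square the half-power; if odd, multiply by the base once.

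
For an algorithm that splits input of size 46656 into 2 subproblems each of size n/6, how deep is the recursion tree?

For divide and conquer with division factor 6:

Problem sizes at each level:
Level 0: 46656
Level 1: 7776
Level 2: 1296
Level 3: 216
Level 4: 36
Level 5: 6
Level 6: 1

The root is level 0 and the size-1 base case is level 6 (the tree spans levels 0 through 6, i.e. 7 levels counting the root), so the depth is the number of divisions: log_6(46656) = 6

The recursion tree depth is log_6(46656) = 6. At each level, the problem size is divided by 6, so it takes 6 divisions to reduce to a base case of size 1. The algorithm makes 2 recursive calls at each level.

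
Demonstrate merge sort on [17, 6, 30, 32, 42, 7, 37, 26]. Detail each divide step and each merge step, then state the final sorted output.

Merge sort trace:

Split: [17, 6, 30, 32, 42, 7, 37, 26] -> [17, 6, 30, 32] and [42, 7, 37, 26]
  Split: [17, 6, 30, 32] -> [17, 6] and [30, 32]
    Split: [17, 6] -> [17] and [6]
    Merge: [17] + [6] -> [6, 17]
    Split: [30, 32] -> [30] and [32]
    Merge: [30] + [32] -> [30, 32]
  Merge: [6, 17] + [30, 32] -> [6, 17, 30, 32]
  Split: [42, 7, 37, 26] -> [42, 7] and [37, 26]
    Split: [42, 7] -> [42] and [7]
    Merge: [42] + [7] -> [7, 42]
    Split: [37, 26] -> [37] and [26]
    Merge: [37] + [26] -> [26, 37]
  Merge: [7, 42] + [26, 37] -> [7, 26, 37, 42]
Merge: [6, 17, 30, 32] + [7, 26, 37, 42] -> [6, 7, 17, 26, 30, 32, 37, 42]

Final sorted array: [6, 7, 17, 26, 30, 32, 37, 42]

The merge sort proceeds by recursively splitting the array and merging sorted halves.
After all merges, the sorted array is [6, 7, 17, 26, 30, 32, 37, 42].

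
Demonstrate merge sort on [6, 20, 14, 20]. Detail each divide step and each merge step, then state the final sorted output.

Merge sort trace:

Split: [6, 20, 14, 20] -> [6, 20] and [14, 20]
  Split: [6, 20] -> [6] and [20]
  Merge: [6] + [20] -> [6, 20]
  Split: [14, 20] -> [14] and [20]
  Merge: [14] + [20] -> [14, 20]
Merge: [6, 20] + [14, 20] -> [6, 14, 20, 20]

Final sorted array: [6, 14, 20, 20]

The merge sort proceeds by recursively splitting the array and merging sorted halves.
After all merges, the sorted array is [6, 14, 20, 20].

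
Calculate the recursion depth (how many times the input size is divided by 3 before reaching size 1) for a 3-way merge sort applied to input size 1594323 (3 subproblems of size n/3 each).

For divide and conquer with division factor 3:

Problem sizes at each level:
Level 0: 1594323
Level 1: 531441
Level 2: 177147
Level 3: 59049
Level 4: 19683
Level 5: 6561
Level 6: 2187
Level 7: 729
Level 8: 243
Level 9: 81
Level 10: 27
Level 11: 9
Level 12: 3
Level 13: 1

The root is level 0 and the size-1 base case is level 13 (the tree spans levels 0 through 13, i.e. 14 levels counting the root), so the depth is the number of divisions: log_3(1594323) = 13

The recursion tree depth is log_3(1594323) = 13. At each level, the problem size is divided by 3, so it takes 13 divisions to reduce to a base case of size 1. The algorithm makes 3 recursive calls at each level.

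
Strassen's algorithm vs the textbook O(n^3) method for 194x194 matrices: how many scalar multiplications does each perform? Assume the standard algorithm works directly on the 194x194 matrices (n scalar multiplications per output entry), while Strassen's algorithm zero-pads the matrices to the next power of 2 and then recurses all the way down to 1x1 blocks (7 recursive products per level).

Matrix multiplication for 194x194 matrices:

Strassen's algorithm requires power-of-2 dimensions. Pad 194x194 to 256x256 (next power of 2).

Standard algorithm: 194^3 = 7301384 multiplications
Strassen's algorithm: 7^(log2(256)) = 7^8 = 5764801 multiplications
Savings: 7301384 - 5764801 = 1536583 multiplications

Standard: 7301384 multiplications (194^3). Strassen: 5764801 multiplications (7^8, after padding to 256x256). Strassen reduces 8 recursive multiplications to 7 at each level.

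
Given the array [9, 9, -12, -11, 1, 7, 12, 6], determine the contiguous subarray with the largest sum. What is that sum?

Using Kadane's algorithm on [9, 9, -12, -11, 1, 7, 12, 6]:

Scanning through the array:
Position 1 (value 9): max_ending_here = 18, max_so_far = 18
Position 2 (value -12): max_ending_here = 6, max_so_far = 18
Position 3 (value -11): max_ending_here = -5, max_so_far = 18
Position 4 (value 1): max_ending_here = 1, max_so_far = 18
Position 5 (value 7): max_ending_here = 8, max_so_far = 18
Position 6 (value 12): max_ending_here = 20, max_so_far = 20
Position 7 (value 6): max_ending_here = 26, max_so_far = 26

Maximum subarray: [1, 7, 12, 6]
Maximum sum: 26

The maximum subarray is [1, 7, 12, 6] with sum 26. This subarray runs from index 4 to index 7.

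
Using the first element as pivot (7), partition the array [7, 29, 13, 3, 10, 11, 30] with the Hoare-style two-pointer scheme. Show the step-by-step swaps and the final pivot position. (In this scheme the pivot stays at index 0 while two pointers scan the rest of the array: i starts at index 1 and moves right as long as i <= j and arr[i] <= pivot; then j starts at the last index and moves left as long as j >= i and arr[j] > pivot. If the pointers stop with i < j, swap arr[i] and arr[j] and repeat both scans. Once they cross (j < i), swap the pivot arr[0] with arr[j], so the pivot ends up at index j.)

Hoare-style two-pointer partition with pivot = 7:

Initial array: [7, 29, 13, 3, 10, 11, 30]

Pointers start at i = 1, j = 6.
i stops at index 1 (arr[1]=29 > 7), j stops at index 3 (arr[3]=3 <= 7): swap arr[1] and arr[3], array becomes [7, 3, 13, 29, 10, 11, 30]
i ends at 2, j ends at 1: the pointers have crossed (j < i), so scanning stops.

Swap pivot arr[0] with arr[1] to place pivot at position 1: [3, 7, 13, 29, 10, 11, 30]
Pivot position: 1

After partitioning with pivot 7, the array becomes [3, 7, 13, 29, 10, 11, 30]. The pivot is placed at index 1. All elements to the left of the pivot are <= 7, and all elements to the right are > 7.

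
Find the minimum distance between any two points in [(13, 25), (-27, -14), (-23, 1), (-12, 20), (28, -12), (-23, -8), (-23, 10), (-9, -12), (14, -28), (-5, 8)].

Computing all pairwise distances among 10 points:

d((13, 25), (-27, -14)) = 55.8659
d((13, 25), (-23, 1)) = 43.2666
d((13, 25), (-12, 20)) = 25.4951
d((13, 25), (28, -12)) = 39.9249
d((13, 25), (-23, -8)) = 48.8365
d((13, 25), (-23, 10)) = 39.0
d((13, 25), (-9, -12)) = 43.0465
d((13, 25), (14, -28)) = 53.0094
d((13, 25), (-5, 8)) = 24.7588
d((-27, -14), (-23, 1)) = 15.5242
d((-27, -14), (-12, 20)) = 37.1618
d((-27, -14), (28, -12)) = 55.0364
d((-27, -14), (-23, -8)) = 7.2111 <-- minimum
d((-27, -14), (-23, 10)) = 24.3311
d((-27, -14), (-9, -12)) = 18.1108
d((-27, -14), (14, -28)) = 43.3244
d((-27, -14), (-5, 8)) = 31.1127
d((-23, 1), (-12, 20)) = 21.9545
d((-23, 1), (28, -12)) = 52.6308
d((-23, 1), (-23, -8)) = 9.0
d((-23, 1), (-23, 10)) = 9.0
d((-23, 1), (-9, -12)) = 19.105
d((-23, 1), (14, -28)) = 47.0106
d((-23, 1), (-5, 8)) = 19.3132
d((-12, 20), (28, -12)) = 51.225
d((-12, 20), (-23, -8)) = 30.0832
d((-12, 20), (-23, 10)) = 14.8661
d((-12, 20), (-9, -12)) = 32.1403
d((-12, 20), (14, -28)) = 54.5894
d((-12, 20), (-5, 8)) = 13.8924
d((28, -12), (-23, -8)) = 51.1566
d((28, -12), (-23, 10)) = 55.5428
d((28, -12), (-9, -12)) = 37.0
d((28, -12), (14, -28)) = 21.2603
d((28, -12), (-5, 8)) = 38.5876
d((-23, -8), (-23, 10)) = 18.0
d((-23, -8), (-9, -12)) = 14.5602
d((-23, -8), (14, -28)) = 42.0595
d((-23, -8), (-5, 8)) = 24.0832
d((-23, 10), (-9, -12)) = 26.0768
d((-23, 10), (14, -28)) = 53.0377
d((-23, 10), (-5, 8)) = 18.1108
d((-9, -12), (14, -28)) = 28.0179
d((-9, -12), (-5, 8)) = 20.3961
d((14, -28), (-5, 8)) = 40.7063

Closest pair: (-27, -14) and (-23, -8) with distance 7.2111

The closest pair is (-27, -14) and (-23, -8) with Euclidean distance 7.2111. For 10 points, brute-force pairwise comparison is shown above. For large n, the divide-and-conquer algorithm (sort by x, recurse on halves, check the dividing strip) achieves O(n log n).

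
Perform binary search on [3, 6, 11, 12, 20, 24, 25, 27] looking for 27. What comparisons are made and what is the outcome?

Binary search for 27 in [3, 6, 11, 12, 20, 24, 25, 27]:

lo=0, hi=7, mid=3, arr[mid]=12 -> 12 < 27, search right half
lo=4, hi=7, mid=5, arr[mid]=24 -> 24 < 27, search right half
lo=6, hi=7, mid=6, arr[mid]=25 -> 25 < 27, search right half
lo=7, hi=7, mid=7, arr[mid]=27 -> Found target at index 7!

Binary search finds 27 at index 7 after 4 comparisons. The search repeatedly halves the search space by comparing with the middle element.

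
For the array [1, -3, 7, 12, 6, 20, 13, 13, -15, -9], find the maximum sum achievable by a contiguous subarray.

Using Kadane's algorithm on [1, -3, 7, 12, 6, 20, 13, 13, -15, -9]:

Scanning through the array:
Position 1 (value -3): max_ending_here = -2, max_so_far = 1
Position 2 (value 7): max_ending_here = 7, max_so_far = 7
Position 3 (value 12): max_ending_here = 19, max_so_far = 19
Position 4 (value 6): max_ending_here = 25, max_so_far = 25
Position 5 (value 20): max_ending_here = 45, max_so_far = 45
Position 6 (value 13): max_ending_here = 58, max_so_far = 58
Position 7 (value 13): max_ending_here = 71, max_so_far = 71
Position 8 (value -15): max_ending_here = 56, max_so_far = 71
Position 9 (value -9): max_ending_here = 47, max_so_far = 71

Maximum subarray: [7, 12, 6, 20, 13, 13]
Maximum sum: 71

The maximum subarray is [7, 12, 6, 20, 13, 13] with sum 71. This subarray runs from index 2 to index 7.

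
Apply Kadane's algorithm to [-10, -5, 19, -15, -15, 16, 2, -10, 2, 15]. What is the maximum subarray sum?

Using Kadane's algorithm on [-10, -5, 19, -15, -15, 16, 2, -10, 2, 15]:

Scanning through the array:
Position 1 (value -5): max_ending_here = -5, max_so_far = -5
Position 2 (value 19): max_ending_here = 19, max_so_far = 19
Position 3 (value -15): max_ending_here = 4, max_so_far = 19
Position 4 (value -15): max_ending_here = -11, max_so_far = 19
Position 5 (value 16): max_ending_here = 16, max_so_far = 19
Position 6 (value 2): max_ending_here = 18, max_so_far = 19
Position 7 (value -10): max_ending_here = 8, max_so_far = 19
Position 8 (value 2): max_ending_here = 10, max_so_far = 19
Position 9 (value 15): max_ending_here = 25, max_so_far = 25

Maximum subarray: [16, 2, -10, 2, 15]
Maximum sum: 25

The maximum subarray is [16, 2, -10, 2, 15] with sum 25. This subarray runs from index 5 to index 9.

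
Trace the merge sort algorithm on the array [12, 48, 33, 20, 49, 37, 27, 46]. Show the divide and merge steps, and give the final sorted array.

Merge sort trace:

Split: [12, 48, 33, 20, 49, 37, 27, 46] -> [12, 48, 33, 20] and [49, 37, 27, 46]
  Split: [12, 48, 33, 20] -> [12, 48] and [33, 20]
    Split: [12, 48] -> [12] and [48]
    Merge: [12] + [48] -> [12, 48]
    Split: [33, 20] -> [33] and [20]
    Merge: [33] + [20] -> [20, 33]
  Merge: [12, 48] + [20, 33] -> [12, 20, 33, 48]
  Split: [49, 37, 27, 46] -> [49, 37] and [27, 46]
    Split: [49, 37] -> [49] and [37]
    Merge: [49] + [37] -> [37, 49]
    Split: [27, 46] -> [27] and [46]
    Merge: [27] + [46] -> [27, 46]
  Merge: [37, 49] + [27, 46] -> [27, 37, 46, 49]
Merge: [12, 20, 33, 48] + [27, 37, 46, 49] -> [12, 20, 27, 33, 37, 46, 48, 49]

Final sorted array: [12, 20, 27, 33, 37, 46, 48, 49]

The merge sort proceeds by recursively splitting the array and merging sorted halves.
After all merges, the sorted array is [12, 20, 27, 33, 37, 46, 48, 49].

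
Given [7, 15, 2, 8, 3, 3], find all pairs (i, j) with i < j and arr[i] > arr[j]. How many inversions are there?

Finding inversions in [7, 15, 2, 8, 3, 3]:

(0, 2): arr[0]=7 > arr[2]=2
(0, 4): arr[0]=7 > arr[4]=3
(0, 5): arr[0]=7 > arr[5]=3
(1, 2): arr[1]=15 > arr[2]=2
(1, 3): arr[1]=15 > arr[3]=8
(1, 4): arr[1]=15 > arr[4]=3
(1, 5): arr[1]=15 > arr[5]=3
(3, 4): arr[3]=8 > arr[4]=3
(3, 5): arr[3]=8 > arr[5]=3

Total inversions: 9

The array has 9 inversion(s): (0,2), (0,4), (0,5), (1,2), (1,3), (1,4), (1,5), (3,4), (3,5). Each pair (i,j) satisfies i < j and arr[i] > arr[j].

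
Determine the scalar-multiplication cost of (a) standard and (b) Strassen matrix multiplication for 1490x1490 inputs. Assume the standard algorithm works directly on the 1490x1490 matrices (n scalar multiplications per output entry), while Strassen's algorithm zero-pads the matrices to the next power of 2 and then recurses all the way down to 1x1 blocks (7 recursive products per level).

Matrix multiplication for 1490x1490 matrices:

Strassen's algorithm requires power-of-2 dimensions. Pad 1490x1490 to 2048x2048 (next power of 2).

Standard algorithm: 1490^3 = 3307949000 multiplications
Strassen's algorithm: 7^(log2(2048)) = 7^11 = 1977326743 multiplications
Savings: 3307949000 - 1977326743 = 1330622257 multiplications

Standard: 3307949000 multiplications (1490^3). Strassen: 1977326743 multiplications (7^11, after padding to 2048x2048). Strassen reduces 8 recursive multiplications to 7 at each level.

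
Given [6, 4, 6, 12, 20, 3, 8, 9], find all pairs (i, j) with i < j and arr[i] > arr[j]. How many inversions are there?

Finding inversions in [6, 4, 6, 12, 20, 3, 8, 9]:

(0, 1): arr[0]=6 > arr[1]=4
(0, 5): arr[0]=6 > arr[5]=3
(1, 5): arr[1]=4 > arr[5]=3
(2, 5): arr[2]=6 > arr[5]=3
(3, 5): arr[3]=12 > arr[5]=3
(3, 6): arr[3]=12 > arr[6]=8
(3, 7): arr[3]=12 > arr[7]=9
(4, 5): arr[4]=20 > arr[5]=3
(4, 6): arr[4]=20 > arr[6]=8
(4, 7): arr[4]=20 > arr[7]=9

Total inversions: 10

The array has 10 inversion(s): (0,1), (0,5), (1,5), (2,5), (3,5), (3,6), (3,7), (4,5), (4,6), (4,7). Each pair (i,j) satisfies i < j and arr[i] > arr[j].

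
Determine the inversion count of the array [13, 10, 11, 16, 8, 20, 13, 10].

Finding inversions in [13, 10, 11, 16, 8, 20, 13, 10]:

(0, 1): arr[0]=13 > arr[1]=10
(0, 2): arr[0]=13 > arr[2]=11
(0, 4): arr[0]=13 > arr[4]=8
(0, 7): arr[0]=13 > arr[7]=10
(1, 4): arr[1]=10 > arr[4]=8
(2, 4): arr[2]=11 > arr[4]=8
(2, 7): arr[2]=11 > arr[7]=10
(3, 4): arr[3]=16 > arr[4]=8
(3, 6): arr[3]=16 > arr[6]=13
(3, 7): arr[3]=16 > arr[7]=10
(5, 6): arr[5]=20 > arr[6]=13
(5, 7): arr[5]=20 > arr[7]=10
(6, 7): arr[6]=13 > arr[7]=10

Total inversions: 13

The array has 13 inversion(s): (0,1), (0,2), (0,4), (0,7), (1,4), (2,4), (2,7), (3,4), (3,6), (3,7), (5,6), (5,7), (6,7). Each pair (i,j) satisfies i < j and arr[i] > arr[j].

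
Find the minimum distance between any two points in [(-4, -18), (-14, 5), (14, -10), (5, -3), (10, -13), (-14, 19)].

Computing all pairwise distances among 6 points:

d((-4, -18), (-14, 5)) = 25.0799
d((-4, -18), (14, -10)) = 19.6977
d((-4, -18), (5, -3)) = 17.4929
d((-4, -18), (10, -13)) = 14.8661
d((-4, -18), (-14, 19)) = 38.3275
d((-14, 5), (14, -10)) = 31.7648
d((-14, 5), (5, -3)) = 20.6155
d((-14, 5), (10, -13)) = 30.0
d((-14, 5), (-14, 19)) = 14.0
d((14, -10), (5, -3)) = 11.4018
d((14, -10), (10, -13)) = 5.0 <-- minimum
d((14, -10), (-14, 19)) = 40.3113
d((5, -3), (10, -13)) = 11.1803
d((5, -3), (-14, 19)) = 29.0689
d((10, -13), (-14, 19)) = 40.0

Closest pair: (14, -10) and (10, -13) with distance 5.0

The closest pair is (14, -10) and (10, -13) with Euclidean distance 5.0. For 6 points, brute-force pairwise comparison is shown above. For large n, the divide-and-conquer algorithm (sort by x, recurse on halves, check the dividing strip) achieves O(n log n).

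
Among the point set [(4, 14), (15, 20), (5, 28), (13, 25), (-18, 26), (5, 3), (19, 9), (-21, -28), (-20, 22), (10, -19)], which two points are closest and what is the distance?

Computing all pairwise distances among 10 points:

d((4, 14), (15, 20)) = 12.53
d((4, 14), (5, 28)) = 14.0357
d((4, 14), (13, 25)) = 14.2127
d((4, 14), (-18, 26)) = 25.0599
d((4, 14), (5, 3)) = 11.0454
d((4, 14), (19, 9)) = 15.8114
d((4, 14), (-21, -28)) = 48.8774
d((4, 14), (-20, 22)) = 25.2982
d((4, 14), (10, -19)) = 33.541
d((15, 20), (5, 28)) = 12.8062
d((15, 20), (13, 25)) = 5.3852
d((15, 20), (-18, 26)) = 33.541
d((15, 20), (5, 3)) = 19.7231
d((15, 20), (19, 9)) = 11.7047
d((15, 20), (-21, -28)) = 60.0
d((15, 20), (-20, 22)) = 35.0571
d((15, 20), (10, -19)) = 39.3192
d((5, 28), (13, 25)) = 8.544
d((5, 28), (-18, 26)) = 23.0868
d((5, 28), (5, 3)) = 25.0
d((5, 28), (19, 9)) = 23.6008
d((5, 28), (-21, -28)) = 61.7414
d((5, 28), (-20, 22)) = 25.7099
d((5, 28), (10, -19)) = 47.2652
d((13, 25), (-18, 26)) = 31.0161
d((13, 25), (5, 3)) = 23.4094
d((13, 25), (19, 9)) = 17.088
d((13, 25), (-21, -28)) = 62.9682
d((13, 25), (-20, 22)) = 33.1361
d((13, 25), (10, -19)) = 44.1022
d((-18, 26), (5, 3)) = 32.5269
d((-18, 26), (19, 9)) = 40.7185
d((-18, 26), (-21, -28)) = 54.0833
d((-18, 26), (-20, 22)) = 4.4721 <-- minimum
d((-18, 26), (10, -19)) = 53.0
d((5, 3), (19, 9)) = 15.2315
d((5, 3), (-21, -28)) = 40.4599
d((5, 3), (-20, 22)) = 31.4006
d((5, 3), (10, -19)) = 22.561
d((19, 9), (-21, -28)) = 54.4885
d((19, 9), (-20, 22)) = 41.1096
d((19, 9), (10, -19)) = 29.4109
d((-21, -28), (-20, 22)) = 50.01
d((-21, -28), (10, -19)) = 32.28
d((-20, 22), (10, -19)) = 50.8035

Closest pair: (-18, 26) and (-20, 22) with distance 4.4721

The closest pair is (-18, 26) and (-20, 22) with Euclidean distance 4.4721. For 10 points, brute-force pairwise comparison is shown above. For large n, the divide-and-conquer algorithm (sort by x, recurse on halves, check the dividing strip) achieves O(n log n).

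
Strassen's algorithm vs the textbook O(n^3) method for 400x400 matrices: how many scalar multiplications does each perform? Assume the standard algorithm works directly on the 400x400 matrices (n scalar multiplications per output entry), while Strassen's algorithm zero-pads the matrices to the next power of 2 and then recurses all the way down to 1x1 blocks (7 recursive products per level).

Matrix multiplication for 400x400 matrices:

Strassen's algorithm requires power-of-2 dimensions. Pad 400x400 to 512x512 (next power of 2).

Standard algorithm: 400^3 = 64000000 multiplications
Strassen's algorithm: 7^(log2(512)) = 7^9 = 40353607 multiplications
Savings: 64000000 - 40353607 = 23646393 multiplications

Standard: 64000000 multiplications (400^3). Strassen: 40353607 multiplications (7^9, after padding to 512x512). Strassen reduces 8 recursive multiplications to 7 at each level.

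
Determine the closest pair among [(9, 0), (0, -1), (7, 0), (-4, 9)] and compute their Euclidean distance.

Computing all pairwise distances among 4 points:

d((9, 0), (0, -1)) = 9.0554
d((9, 0), (7, 0)) = 2.0 <-- minimum
d((9, 0), (-4, 9)) = 15.8114
d((0, -1), (7, 0)) = 7.0711
d((0, -1), (-4, 9)) = 10.7703
d((7, 0), (-4, 9)) = 14.2127

Closest pair: (9, 0) and (7, 0) with distance 2.0

The closest pair is (9, 0) and (7, 0) with Euclidean distance 2.0. For 4 points, brute-force pairwise comparison is shown above. For large n, the divide-and-conquer algorithm (sort by x, recurse on halves, check the dividing strip) achieves O(n log n).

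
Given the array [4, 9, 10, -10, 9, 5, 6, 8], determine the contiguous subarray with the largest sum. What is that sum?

Using Kadane's algorithm on [4, 9, 10, -10, 9, 5, 6, 8]:

Scanning through the array:
Position 1 (value 9): max_ending_here = 13, max_so_far = 13
Position 2 (value 10): max_ending_here = 23, max_so_far = 23
Position 3 (value -10): max_ending_here = 13, max_so_far = 23
Position 4 (value 9): max_ending_here = 22, max_so_far = 23
Position 5 (value 5): max_ending_here = 27, max_so_far = 27
Position 6 (value 6): max_ending_here = 33, max_so_far = 33
Position 7 (value 8): max_ending_here = 41, max_so_far = 41

Maximum subarray: [4, 9, 10, -10, 9, 5, 6, 8]
Maximum sum: 41

The maximum subarray is [4, 9, 10, -10, 9, 5, 6, 8] with sum 41. This subarray runs from index 0 to index 7.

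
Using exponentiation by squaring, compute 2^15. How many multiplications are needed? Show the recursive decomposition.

Computing 2^15 by squaring (build up from 2^1; each line after the first costs one multiplication):

2^1 = 2
2^2 = (2^1)^2 = 2^2 = 4
2^3 = 2 * 2^2 = 2 * 4 = 8
2^6 = (2^3)^2 = 8^2 = 64
2^7 = 2 * 2^6 = 2 * 64 = 128
2^14 = (2^7)^2 = 128^2 = 16384
2^15 = 2 * 2^14 = 2 * 16384 = 32768

Result: 32768
Multiplications needed: 6 (6 lines after 2^1)

2^15 = 32768. Using exponentiation by squaring, this requires 6 multiplications. The key idea: if the exponent is even, square the half-power; if odd, multiply by the base once.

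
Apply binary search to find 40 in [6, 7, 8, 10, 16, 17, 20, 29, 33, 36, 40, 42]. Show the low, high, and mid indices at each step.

Binary search for 40 in [6, 7, 8, 10, 16, 17, 20, 29, 33, 36, 40, 42]:

lo=0, hi=11, mid=5, arr[mid]=17 -> 17 < 40, search right half
lo=6, hi=11, mid=8, arr[mid]=33 -> 33 < 40, search right half
lo=9, hi=11, mid=10, arr[mid]=40 -> Found target at index 10!

Binary search finds 40 at index 10 after 3 comparisons. The search repeatedly halves the search space by comparing with the middle element.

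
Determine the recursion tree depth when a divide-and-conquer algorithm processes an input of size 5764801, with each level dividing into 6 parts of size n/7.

For divide and conquer with division factor 7:

Problem sizes at each level:
Level 0: 5764801
Level 1: 823543
Level 2: 117649
Level 3: 16807
Level 4: 2401
Level 5: 343
Level 6: 49
Level 7: 7
Level 8: 1

The root is level 0 and the size-1 base case is level 8 (the tree spans levels 0 through 8, i.e. 9 levels counting the root), so the depth is the number of divisions: log_7(5764801) = 8

The recursion tree depth is log_7(5764801) = 8. At each level, the problem size is divided by 7, so it takes 8 divisions to reduce to a base case of size 1. The algorithm makes 6 recursive calls at each level.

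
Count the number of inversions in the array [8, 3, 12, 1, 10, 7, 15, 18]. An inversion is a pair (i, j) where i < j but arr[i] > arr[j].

Finding inversions in [8, 3, 12, 1, 10, 7, 15, 18]:

(0, 1): arr[0]=8 > arr[1]=3
(0, 3): arr[0]=8 > arr[3]=1
(0, 5): arr[0]=8 > arr[5]=7
(1, 3): arr[1]=3 > arr[3]=1
(2, 3): arr[2]=12 > arr[3]=1
(2, 4): arr[2]=12 > arr[4]=10
(2, 5): arr[2]=12 > arr[5]=7
(4, 5): arr[4]=10 > arr[5]=7

Total inversions: 8

The array has 8 inversion(s): (0,1), (0,3), (0,5), (1,3), (2,3), (2,4), (2,5), (4,5). Each pair (i,j) satisfies i < j and arr[i] > arr[j].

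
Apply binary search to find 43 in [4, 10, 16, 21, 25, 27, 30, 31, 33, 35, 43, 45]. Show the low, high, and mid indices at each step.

Binary search for 43 in [4, 10, 16, 21, 25, 27, 30, 31, 33, 35, 43, 45]:

lo=0, hi=11, mid=5, arr[mid]=27 -> 27 < 43, search right half
lo=6, hi=11, mid=8, arr[mid]=33 -> 33 < 43, search right half
lo=9, hi=11, mid=10, arr[mid]=43 -> Found target at index 10!

Binary search finds 43 at index 10 after 3 comparisons. The search repeatedly halves the search space by comparing with the middle element.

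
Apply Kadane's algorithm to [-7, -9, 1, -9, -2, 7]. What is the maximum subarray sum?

Using Kadane's algorithm on [-7, -9, 1, -9, -2, 7]:

Scanning through the array:
Position 1 (value -9): max_ending_here = -9, max_so_far = -7
Position 2 (value 1): max_ending_here = 1, max_so_far = 1
Position 3 (value -9): max_ending_here = -8, max_so_far = 1
Position 4 (value -2): max_ending_here = -2, max_so_far = 1
Position 5 (value 7): max_ending_here = 7, max_so_far = 7

Maximum subarray: [7]
Maximum sum: 7

The maximum subarray is [7] with sum 7. This subarray runs from index 5 to index 5.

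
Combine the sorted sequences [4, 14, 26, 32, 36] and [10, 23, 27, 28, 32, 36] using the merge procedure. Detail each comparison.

Merging process:

Compare 4 vs 10: take 4 from left. Merged: [4]
Compare 14 vs 10: take 10 from right. Merged: [4, 10]
Compare 14 vs 23: take 14 from left. Merged: [4, 10, 14]
Compare 26 vs 23: take 23 from right. Merged: [4, 10, 14, 23]
Compare 26 vs 27: take 26 from left. Merged: [4, 10, 14, 23, 26]
Compare 32 vs 27: take 27 from right. Merged: [4, 10, 14, 23, 26, 27]
Compare 32 vs 28: take 28 from right. Merged: [4, 10, 14, 23, 26, 27, 28]
Compare 32 vs 32: take 32 from left. Merged: [4, 10, 14, 23, 26, 27, 28, 32]
Compare 36 vs 32: take 32 from right. Merged: [4, 10, 14, 23, 26, 27, 28, 32, 32]
Compare 36 vs 36: take 36 from left. Merged: [4, 10, 14, 23, 26, 27, 28, 32, 32, 36]
Append remaining from right: [36]. Merged: [4, 10, 14, 23, 26, 27, 28, 32, 32, 36, 36]

Final merged array: [4, 10, 14, 23, 26, 27, 28, 32, 32, 36, 36]
Total comparisons: 10

The merged array is [4, 10, 14, 23, 26, 27, 28, 32, 32, 36, 36], requiring 10 comparisons. The merge step runs in O(n) time where n is the total number of elements.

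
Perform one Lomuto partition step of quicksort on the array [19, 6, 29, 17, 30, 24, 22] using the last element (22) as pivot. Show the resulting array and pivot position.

Lomuto partition with pivot = 22:

Initial array: [19, 6, 29, 17, 30, 24, 22]

arr[0]=19 <= 22: swap with position 0, array becomes [19, 6, 29, 17, 30, 24, 22]
arr[1]=6 <= 22: swap with position 1, array becomes [19, 6, 29, 17, 30, 24, 22]
arr[2]=29 > 22: no swap
arr[3]=17 <= 22: swap with position 2, array becomes [19, 6, 17, 29, 30, 24, 22]
arr[4]=30 > 22: no swap
arr[5]=24 > 22: no swap

Place pivot at position 3: [19, 6, 17, 22, 30, 24, 29]
Pivot position: 3

After partitioning with pivot 22, the array becomes [19, 6, 17, 22, 30, 24, 29]. The pivot is placed at index 3. All elements to the left of the pivot are <= 22, and all elements to the right are > 22.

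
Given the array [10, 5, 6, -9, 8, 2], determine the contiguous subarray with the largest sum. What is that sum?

Using Kadane's algorithm on [10, 5, 6, -9, 8, 2]:

Scanning through the array:
Position 1 (value 5): max_ending_here = 15, max_so_far = 15
Position 2 (value 6): max_ending_here = 21, max_so_far = 21
Position 3 (value -9): max_ending_here = 12, max_so_far = 21
Position 4 (value 8): max_ending_here = 20, max_so_far = 21
Position 5 (value 2): max_ending_here = 22, max_so_far = 22

Maximum subarray: [10, 5, 6, -9, 8, 2]
Maximum sum: 22

The maximum subarray is [10, 5, 6, -9, 8, 2] with sum 22. This subarray runs from index 0 to index 5.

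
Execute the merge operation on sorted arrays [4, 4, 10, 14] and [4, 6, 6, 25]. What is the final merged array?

Merging process:

Compare 4 vs 4: take 4 from left. Merged: [4]
Compare 4 vs 4: take 4 from left. Merged: [4, 4]
Compare 10 vs 4: take 4 from right. Merged: [4, 4, 4]
Compare 10 vs 6: take 6 from right. Merged: [4, 4, 4, 6]
Compare 10 vs 6: take 6 from right. Merged: [4, 4, 4, 6, 6]
Compare 10 vs 25: take 10 from left. Merged: [4, 4, 4, 6, 6, 10]
Compare 14 vs 25: take 14 from left. Merged: [4, 4, 4, 6, 6, 10, 14]
Append remaining from right: [25]. Merged: [4, 4, 4, 6, 6, 10, 14, 25]

Final merged array: [4, 4, 4, 6, 6, 10, 14, 25]
Total comparisons: 7

The merged array is [4, 4, 4, 6, 6, 10, 14, 25], requiring 7 comparisons. The merge step runs in O(n) time where n is the total number of elements.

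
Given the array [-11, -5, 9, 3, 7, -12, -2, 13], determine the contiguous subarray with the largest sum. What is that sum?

Using Kadane's algorithm on [-11, -5, 9, 3, 7, -12, -2, 13]:

Scanning through the array:
Position 1 (value -5): max_ending_here = -5, max_so_far = -5
Position 2 (value 9): max_ending_here = 9, max_so_far = 9
Position 3 (value 3): max_ending_here = 12, max_so_far = 12
Position 4 (value 7): max_ending_here = 19, max_so_far = 19
Position 5 (value -12): max_ending_here = 7, max_so_far = 19
Position 6 (value -2): max_ending_here = 5, max_so_far = 19
Position 7 (value 13): max_ending_here = 18, max_so_far = 19

Maximum subarray: [9, 3, 7]
Maximum sum: 19

The maximum subarray is [9, 3, 7] with sum 19. This subarray runs from index 2 to index 4.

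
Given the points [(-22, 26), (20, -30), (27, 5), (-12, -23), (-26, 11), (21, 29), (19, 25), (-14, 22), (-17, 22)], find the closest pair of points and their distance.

Computing all pairwise distances among 9 points:

d((-22, 26), (20, -30)) = 70.0
d((-22, 26), (27, 5)) = 53.3104
d((-22, 26), (-12, -23)) = 50.01
d((-22, 26), (-26, 11)) = 15.5242
d((-22, 26), (21, 29)) = 43.1045
d((-22, 26), (19, 25)) = 41.0122
d((-22, 26), (-14, 22)) = 8.9443
d((-22, 26), (-17, 22)) = 6.4031
d((20, -30), (27, 5)) = 35.6931
d((20, -30), (-12, -23)) = 32.7567
d((20, -30), (-26, 11)) = 61.6198
d((20, -30), (21, 29)) = 59.0085
d((20, -30), (19, 25)) = 55.0091
d((20, -30), (-14, 22)) = 62.1289
d((20, -30), (-17, 22)) = 63.8201
d((27, 5), (-12, -23)) = 48.0104
d((27, 5), (-26, 11)) = 53.3385
d((27, 5), (21, 29)) = 24.7386
d((27, 5), (19, 25)) = 21.5407
d((27, 5), (-14, 22)) = 44.3847
d((27, 5), (-17, 22)) = 47.1699
d((-12, -23), (-26, 11)) = 36.7696
d((-12, -23), (21, 29)) = 61.5873
d((-12, -23), (19, 25)) = 57.1402
d((-12, -23), (-14, 22)) = 45.0444
d((-12, -23), (-17, 22)) = 45.2769
d((-26, 11), (21, 29)) = 50.3289
d((-26, 11), (19, 25)) = 47.1275
d((-26, 11), (-14, 22)) = 16.2788
d((-26, 11), (-17, 22)) = 14.2127
d((21, 29), (19, 25)) = 4.4721
d((21, 29), (-14, 22)) = 35.6931
d((21, 29), (-17, 22)) = 38.6394
d((19, 25), (-14, 22)) = 33.1361
d((19, 25), (-17, 22)) = 36.1248
d((-14, 22), (-17, 22)) = 3.0 <-- minimum

Closest pair: (-14, 22) and (-17, 22) with distance 3.0

The closest pair is (-14, 22) and (-17, 22) with Euclidean distance 3.0. For 9 points, brute-force pairwise comparison is shown above. For large n, the divide-and-conquer algorithm (sort by x, recurse on halves, check the dividing strip) achieves O(n log n).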